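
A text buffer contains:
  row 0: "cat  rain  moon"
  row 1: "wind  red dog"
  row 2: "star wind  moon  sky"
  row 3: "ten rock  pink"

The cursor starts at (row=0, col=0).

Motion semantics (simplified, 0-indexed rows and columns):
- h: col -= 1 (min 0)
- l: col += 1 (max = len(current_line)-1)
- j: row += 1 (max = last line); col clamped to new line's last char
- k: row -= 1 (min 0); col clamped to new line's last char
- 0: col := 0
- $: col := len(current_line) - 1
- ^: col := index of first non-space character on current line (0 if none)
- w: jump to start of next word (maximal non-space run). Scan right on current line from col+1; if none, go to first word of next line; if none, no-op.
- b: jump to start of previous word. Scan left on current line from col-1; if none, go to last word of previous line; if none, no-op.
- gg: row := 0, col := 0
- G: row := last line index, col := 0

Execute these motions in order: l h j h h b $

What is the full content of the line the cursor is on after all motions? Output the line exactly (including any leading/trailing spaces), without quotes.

After 1 (l): row=0 col=1 char='a'
After 2 (h): row=0 col=0 char='c'
After 3 (j): row=1 col=0 char='w'
After 4 (h): row=1 col=0 char='w'
After 5 (h): row=1 col=0 char='w'
After 6 (b): row=0 col=11 char='m'
After 7 ($): row=0 col=14 char='n'

Answer: cat  rain  moon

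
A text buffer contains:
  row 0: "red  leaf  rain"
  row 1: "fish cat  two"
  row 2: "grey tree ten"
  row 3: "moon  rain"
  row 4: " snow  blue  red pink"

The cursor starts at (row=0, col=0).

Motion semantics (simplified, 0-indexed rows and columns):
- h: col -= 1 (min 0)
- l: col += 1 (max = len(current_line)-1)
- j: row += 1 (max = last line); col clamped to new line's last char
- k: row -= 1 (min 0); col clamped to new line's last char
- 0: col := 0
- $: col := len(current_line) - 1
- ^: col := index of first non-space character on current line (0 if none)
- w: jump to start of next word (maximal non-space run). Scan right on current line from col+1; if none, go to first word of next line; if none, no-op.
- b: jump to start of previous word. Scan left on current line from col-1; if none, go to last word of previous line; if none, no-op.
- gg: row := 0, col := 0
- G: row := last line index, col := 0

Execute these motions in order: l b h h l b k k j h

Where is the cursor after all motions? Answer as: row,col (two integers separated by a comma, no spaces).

Answer: 1,0

Derivation:
After 1 (l): row=0 col=1 char='e'
After 2 (b): row=0 col=0 char='r'
After 3 (h): row=0 col=0 char='r'
After 4 (h): row=0 col=0 char='r'
After 5 (l): row=0 col=1 char='e'
After 6 (b): row=0 col=0 char='r'
After 7 (k): row=0 col=0 char='r'
After 8 (k): row=0 col=0 char='r'
After 9 (j): row=1 col=0 char='f'
After 10 (h): row=1 col=0 char='f'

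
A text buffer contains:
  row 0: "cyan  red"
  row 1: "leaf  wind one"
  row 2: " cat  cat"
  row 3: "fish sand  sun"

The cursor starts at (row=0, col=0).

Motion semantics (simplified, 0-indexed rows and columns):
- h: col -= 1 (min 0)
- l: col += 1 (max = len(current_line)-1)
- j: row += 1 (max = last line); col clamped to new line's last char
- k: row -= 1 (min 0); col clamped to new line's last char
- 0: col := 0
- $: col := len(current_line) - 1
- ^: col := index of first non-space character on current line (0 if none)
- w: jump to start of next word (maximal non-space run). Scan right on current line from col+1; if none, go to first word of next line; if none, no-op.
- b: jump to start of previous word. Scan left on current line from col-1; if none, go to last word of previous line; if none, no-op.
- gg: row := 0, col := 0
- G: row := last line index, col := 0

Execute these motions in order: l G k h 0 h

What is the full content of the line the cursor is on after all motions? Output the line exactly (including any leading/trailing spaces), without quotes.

After 1 (l): row=0 col=1 char='y'
After 2 (G): row=3 col=0 char='f'
After 3 (k): row=2 col=0 char='_'
After 4 (h): row=2 col=0 char='_'
After 5 (0): row=2 col=0 char='_'
After 6 (h): row=2 col=0 char='_'

Answer:  cat  cat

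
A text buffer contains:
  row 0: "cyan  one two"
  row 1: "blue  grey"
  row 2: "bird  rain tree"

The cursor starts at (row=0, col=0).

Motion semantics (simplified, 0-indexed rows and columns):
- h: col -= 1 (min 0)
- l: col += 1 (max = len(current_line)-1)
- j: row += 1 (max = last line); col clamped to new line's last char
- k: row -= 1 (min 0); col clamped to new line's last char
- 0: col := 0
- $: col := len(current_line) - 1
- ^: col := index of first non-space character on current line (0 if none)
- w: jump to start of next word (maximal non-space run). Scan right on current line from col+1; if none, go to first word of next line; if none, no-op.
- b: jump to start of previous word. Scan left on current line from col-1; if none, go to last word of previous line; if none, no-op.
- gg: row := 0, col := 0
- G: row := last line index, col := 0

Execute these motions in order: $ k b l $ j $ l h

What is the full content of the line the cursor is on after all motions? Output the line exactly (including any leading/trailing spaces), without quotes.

Answer: blue  grey

Derivation:
After 1 ($): row=0 col=12 char='o'
After 2 (k): row=0 col=12 char='o'
After 3 (b): row=0 col=10 char='t'
After 4 (l): row=0 col=11 char='w'
After 5 ($): row=0 col=12 char='o'
After 6 (j): row=1 col=9 char='y'
After 7 ($): row=1 col=9 char='y'
After 8 (l): row=1 col=9 char='y'
After 9 (h): row=1 col=8 char='e'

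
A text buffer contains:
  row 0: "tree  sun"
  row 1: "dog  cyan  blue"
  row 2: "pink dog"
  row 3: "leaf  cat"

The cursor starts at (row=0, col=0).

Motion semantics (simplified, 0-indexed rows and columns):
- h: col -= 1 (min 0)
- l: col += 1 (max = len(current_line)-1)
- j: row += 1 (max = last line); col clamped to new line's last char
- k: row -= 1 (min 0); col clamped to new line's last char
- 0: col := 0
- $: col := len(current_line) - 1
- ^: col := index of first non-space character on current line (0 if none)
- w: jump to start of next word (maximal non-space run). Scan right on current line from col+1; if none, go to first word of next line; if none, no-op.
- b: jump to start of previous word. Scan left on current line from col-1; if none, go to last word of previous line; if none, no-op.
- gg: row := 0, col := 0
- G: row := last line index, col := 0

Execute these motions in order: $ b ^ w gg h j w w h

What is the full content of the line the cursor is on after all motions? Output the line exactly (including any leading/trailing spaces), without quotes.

Answer: dog  cyan  blue

Derivation:
After 1 ($): row=0 col=8 char='n'
After 2 (b): row=0 col=6 char='s'
After 3 (^): row=0 col=0 char='t'
After 4 (w): row=0 col=6 char='s'
After 5 (gg): row=0 col=0 char='t'
After 6 (h): row=0 col=0 char='t'
After 7 (j): row=1 col=0 char='d'
After 8 (w): row=1 col=5 char='c'
After 9 (w): row=1 col=11 char='b'
After 10 (h): row=1 col=10 char='_'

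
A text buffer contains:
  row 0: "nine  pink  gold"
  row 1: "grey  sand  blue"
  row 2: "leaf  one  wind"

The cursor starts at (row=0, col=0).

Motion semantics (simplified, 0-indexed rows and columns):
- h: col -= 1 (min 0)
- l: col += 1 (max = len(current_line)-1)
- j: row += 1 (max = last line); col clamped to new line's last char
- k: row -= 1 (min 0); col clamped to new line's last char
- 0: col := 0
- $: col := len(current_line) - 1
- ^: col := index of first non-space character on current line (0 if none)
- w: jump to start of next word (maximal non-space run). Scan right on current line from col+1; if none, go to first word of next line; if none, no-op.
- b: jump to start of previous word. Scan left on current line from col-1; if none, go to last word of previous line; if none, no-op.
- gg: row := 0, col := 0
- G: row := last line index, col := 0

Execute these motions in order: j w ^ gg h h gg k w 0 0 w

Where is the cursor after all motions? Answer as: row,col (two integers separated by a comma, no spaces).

Answer: 0,6

Derivation:
After 1 (j): row=1 col=0 char='g'
After 2 (w): row=1 col=6 char='s'
After 3 (^): row=1 col=0 char='g'
After 4 (gg): row=0 col=0 char='n'
After 5 (h): row=0 col=0 char='n'
After 6 (h): row=0 col=0 char='n'
After 7 (gg): row=0 col=0 char='n'
After 8 (k): row=0 col=0 char='n'
After 9 (w): row=0 col=6 char='p'
After 10 (0): row=0 col=0 char='n'
After 11 (0): row=0 col=0 char='n'
After 12 (w): row=0 col=6 char='p'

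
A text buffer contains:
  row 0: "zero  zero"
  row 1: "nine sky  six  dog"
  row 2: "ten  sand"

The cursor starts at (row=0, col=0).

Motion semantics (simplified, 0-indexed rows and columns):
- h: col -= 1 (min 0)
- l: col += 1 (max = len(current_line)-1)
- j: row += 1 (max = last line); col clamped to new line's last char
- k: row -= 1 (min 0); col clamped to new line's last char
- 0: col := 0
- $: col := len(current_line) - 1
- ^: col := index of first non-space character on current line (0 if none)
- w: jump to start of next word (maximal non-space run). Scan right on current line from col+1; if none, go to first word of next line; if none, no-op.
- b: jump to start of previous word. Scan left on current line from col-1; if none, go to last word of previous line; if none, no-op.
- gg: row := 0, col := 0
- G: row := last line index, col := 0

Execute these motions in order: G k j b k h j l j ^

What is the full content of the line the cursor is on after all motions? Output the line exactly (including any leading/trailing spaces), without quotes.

Answer: ten  sand

Derivation:
After 1 (G): row=2 col=0 char='t'
After 2 (k): row=1 col=0 char='n'
After 3 (j): row=2 col=0 char='t'
After 4 (b): row=1 col=15 char='d'
After 5 (k): row=0 col=9 char='o'
After 6 (h): row=0 col=8 char='r'
After 7 (j): row=1 col=8 char='_'
After 8 (l): row=1 col=9 char='_'
After 9 (j): row=2 col=8 char='d'
After 10 (^): row=2 col=0 char='t'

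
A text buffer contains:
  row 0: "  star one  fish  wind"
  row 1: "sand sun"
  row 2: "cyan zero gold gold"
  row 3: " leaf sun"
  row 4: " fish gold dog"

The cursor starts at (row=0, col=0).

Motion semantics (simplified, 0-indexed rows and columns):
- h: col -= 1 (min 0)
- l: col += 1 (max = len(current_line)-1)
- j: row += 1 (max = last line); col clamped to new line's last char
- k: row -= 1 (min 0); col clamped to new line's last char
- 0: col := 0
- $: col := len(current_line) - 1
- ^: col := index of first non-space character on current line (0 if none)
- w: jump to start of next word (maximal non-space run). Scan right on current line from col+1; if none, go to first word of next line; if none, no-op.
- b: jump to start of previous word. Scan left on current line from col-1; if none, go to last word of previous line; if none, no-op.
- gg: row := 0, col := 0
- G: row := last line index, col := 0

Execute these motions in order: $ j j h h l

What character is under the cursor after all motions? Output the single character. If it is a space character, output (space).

Answer: e

Derivation:
After 1 ($): row=0 col=21 char='d'
After 2 (j): row=1 col=7 char='n'
After 3 (j): row=2 col=7 char='r'
After 4 (h): row=2 col=6 char='e'
After 5 (h): row=2 col=5 char='z'
After 6 (l): row=2 col=6 char='e'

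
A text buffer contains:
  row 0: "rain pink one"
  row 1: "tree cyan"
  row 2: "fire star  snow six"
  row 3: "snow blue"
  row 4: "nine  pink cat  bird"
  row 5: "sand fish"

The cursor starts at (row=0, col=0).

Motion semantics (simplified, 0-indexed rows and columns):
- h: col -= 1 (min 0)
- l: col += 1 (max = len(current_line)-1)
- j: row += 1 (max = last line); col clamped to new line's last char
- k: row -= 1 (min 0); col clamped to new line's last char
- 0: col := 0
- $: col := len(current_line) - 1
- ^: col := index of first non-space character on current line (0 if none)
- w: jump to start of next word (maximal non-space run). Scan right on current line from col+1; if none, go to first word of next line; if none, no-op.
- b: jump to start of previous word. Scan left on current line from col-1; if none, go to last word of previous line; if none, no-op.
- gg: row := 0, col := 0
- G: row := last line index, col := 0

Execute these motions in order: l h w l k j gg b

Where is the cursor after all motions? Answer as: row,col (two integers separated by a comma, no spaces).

After 1 (l): row=0 col=1 char='a'
After 2 (h): row=0 col=0 char='r'
After 3 (w): row=0 col=5 char='p'
After 4 (l): row=0 col=6 char='i'
After 5 (k): row=0 col=6 char='i'
After 6 (j): row=1 col=6 char='y'
After 7 (gg): row=0 col=0 char='r'
After 8 (b): row=0 col=0 char='r'

Answer: 0,0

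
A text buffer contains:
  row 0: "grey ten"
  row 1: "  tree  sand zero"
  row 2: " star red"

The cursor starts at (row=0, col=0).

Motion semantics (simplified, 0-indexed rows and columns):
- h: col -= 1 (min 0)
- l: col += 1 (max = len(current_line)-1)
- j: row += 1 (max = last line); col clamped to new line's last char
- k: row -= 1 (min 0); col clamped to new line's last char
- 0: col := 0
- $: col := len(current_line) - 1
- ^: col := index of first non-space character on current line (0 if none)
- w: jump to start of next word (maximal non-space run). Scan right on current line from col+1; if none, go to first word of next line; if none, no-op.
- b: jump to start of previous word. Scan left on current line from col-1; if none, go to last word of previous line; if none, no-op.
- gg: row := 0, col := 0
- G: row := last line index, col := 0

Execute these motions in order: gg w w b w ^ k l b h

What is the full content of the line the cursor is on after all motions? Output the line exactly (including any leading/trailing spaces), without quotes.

After 1 (gg): row=0 col=0 char='g'
After 2 (w): row=0 col=5 char='t'
After 3 (w): row=1 col=2 char='t'
After 4 (b): row=0 col=5 char='t'
After 5 (w): row=1 col=2 char='t'
After 6 (^): row=1 col=2 char='t'
After 7 (k): row=0 col=2 char='e'
After 8 (l): row=0 col=3 char='y'
After 9 (b): row=0 col=0 char='g'
After 10 (h): row=0 col=0 char='g'

Answer: grey ten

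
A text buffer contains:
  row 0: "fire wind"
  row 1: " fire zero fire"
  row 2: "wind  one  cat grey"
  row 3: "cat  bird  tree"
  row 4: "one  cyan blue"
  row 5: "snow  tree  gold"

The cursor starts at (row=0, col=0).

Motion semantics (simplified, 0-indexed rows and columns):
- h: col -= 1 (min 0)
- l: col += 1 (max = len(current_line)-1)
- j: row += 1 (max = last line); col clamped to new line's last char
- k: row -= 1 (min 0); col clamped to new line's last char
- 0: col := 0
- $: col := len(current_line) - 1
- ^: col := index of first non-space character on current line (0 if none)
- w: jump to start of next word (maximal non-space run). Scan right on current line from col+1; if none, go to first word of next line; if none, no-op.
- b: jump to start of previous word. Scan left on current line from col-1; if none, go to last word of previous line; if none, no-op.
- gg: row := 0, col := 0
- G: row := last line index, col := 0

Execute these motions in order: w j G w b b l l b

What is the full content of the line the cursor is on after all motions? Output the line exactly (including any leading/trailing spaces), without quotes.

Answer: one  cyan blue

Derivation:
After 1 (w): row=0 col=5 char='w'
After 2 (j): row=1 col=5 char='_'
After 3 (G): row=5 col=0 char='s'
After 4 (w): row=5 col=6 char='t'
After 5 (b): row=5 col=0 char='s'
After 6 (b): row=4 col=10 char='b'
After 7 (l): row=4 col=11 char='l'
After 8 (l): row=4 col=12 char='u'
After 9 (b): row=4 col=10 char='b'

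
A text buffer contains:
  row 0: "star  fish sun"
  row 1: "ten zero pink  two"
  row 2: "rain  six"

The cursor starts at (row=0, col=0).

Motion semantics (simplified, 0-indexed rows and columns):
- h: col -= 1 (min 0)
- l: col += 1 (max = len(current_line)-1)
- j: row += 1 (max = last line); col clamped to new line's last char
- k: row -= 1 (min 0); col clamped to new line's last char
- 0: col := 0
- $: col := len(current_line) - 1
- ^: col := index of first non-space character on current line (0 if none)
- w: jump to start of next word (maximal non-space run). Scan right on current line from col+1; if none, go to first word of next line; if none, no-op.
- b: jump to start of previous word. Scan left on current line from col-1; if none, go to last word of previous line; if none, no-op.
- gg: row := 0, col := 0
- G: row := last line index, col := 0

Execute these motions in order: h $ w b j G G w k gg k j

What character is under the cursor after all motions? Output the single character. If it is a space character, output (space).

After 1 (h): row=0 col=0 char='s'
After 2 ($): row=0 col=13 char='n'
After 3 (w): row=1 col=0 char='t'
After 4 (b): row=0 col=11 char='s'
After 5 (j): row=1 col=11 char='n'
After 6 (G): row=2 col=0 char='r'
After 7 (G): row=2 col=0 char='r'
After 8 (w): row=2 col=6 char='s'
After 9 (k): row=1 col=6 char='r'
After 10 (gg): row=0 col=0 char='s'
After 11 (k): row=0 col=0 char='s'
After 12 (j): row=1 col=0 char='t'

Answer: t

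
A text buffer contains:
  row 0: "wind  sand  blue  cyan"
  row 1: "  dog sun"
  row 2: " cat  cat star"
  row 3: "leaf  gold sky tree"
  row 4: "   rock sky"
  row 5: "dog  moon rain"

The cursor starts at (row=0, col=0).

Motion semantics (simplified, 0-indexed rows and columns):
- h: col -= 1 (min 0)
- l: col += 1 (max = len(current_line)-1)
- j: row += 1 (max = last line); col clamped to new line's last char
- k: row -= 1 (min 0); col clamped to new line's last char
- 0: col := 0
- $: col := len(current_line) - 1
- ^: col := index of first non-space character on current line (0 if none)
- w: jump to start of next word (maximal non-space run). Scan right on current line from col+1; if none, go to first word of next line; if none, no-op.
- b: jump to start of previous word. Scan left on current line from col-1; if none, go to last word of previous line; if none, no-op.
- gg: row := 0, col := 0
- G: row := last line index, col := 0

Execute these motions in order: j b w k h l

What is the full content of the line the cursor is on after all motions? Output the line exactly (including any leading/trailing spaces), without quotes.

Answer: wind  sand  blue  cyan

Derivation:
After 1 (j): row=1 col=0 char='_'
After 2 (b): row=0 col=18 char='c'
After 3 (w): row=1 col=2 char='d'
After 4 (k): row=0 col=2 char='n'
After 5 (h): row=0 col=1 char='i'
After 6 (l): row=0 col=2 char='n'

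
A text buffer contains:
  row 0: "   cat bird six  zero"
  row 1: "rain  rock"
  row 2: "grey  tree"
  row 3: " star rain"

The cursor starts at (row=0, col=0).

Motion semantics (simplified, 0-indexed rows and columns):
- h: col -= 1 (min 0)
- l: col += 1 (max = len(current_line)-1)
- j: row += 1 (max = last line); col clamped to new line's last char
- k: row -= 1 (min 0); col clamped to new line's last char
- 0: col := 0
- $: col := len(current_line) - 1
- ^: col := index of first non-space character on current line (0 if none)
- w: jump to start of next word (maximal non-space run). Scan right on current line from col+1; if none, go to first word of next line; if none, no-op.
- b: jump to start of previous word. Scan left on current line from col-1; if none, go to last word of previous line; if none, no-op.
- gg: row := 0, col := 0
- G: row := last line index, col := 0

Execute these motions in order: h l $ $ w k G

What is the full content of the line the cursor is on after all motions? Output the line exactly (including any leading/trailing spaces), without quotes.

Answer:  star rain

Derivation:
After 1 (h): row=0 col=0 char='_'
After 2 (l): row=0 col=1 char='_'
After 3 ($): row=0 col=20 char='o'
After 4 ($): row=0 col=20 char='o'
After 5 (w): row=1 col=0 char='r'
After 6 (k): row=0 col=0 char='_'
After 7 (G): row=3 col=0 char='_'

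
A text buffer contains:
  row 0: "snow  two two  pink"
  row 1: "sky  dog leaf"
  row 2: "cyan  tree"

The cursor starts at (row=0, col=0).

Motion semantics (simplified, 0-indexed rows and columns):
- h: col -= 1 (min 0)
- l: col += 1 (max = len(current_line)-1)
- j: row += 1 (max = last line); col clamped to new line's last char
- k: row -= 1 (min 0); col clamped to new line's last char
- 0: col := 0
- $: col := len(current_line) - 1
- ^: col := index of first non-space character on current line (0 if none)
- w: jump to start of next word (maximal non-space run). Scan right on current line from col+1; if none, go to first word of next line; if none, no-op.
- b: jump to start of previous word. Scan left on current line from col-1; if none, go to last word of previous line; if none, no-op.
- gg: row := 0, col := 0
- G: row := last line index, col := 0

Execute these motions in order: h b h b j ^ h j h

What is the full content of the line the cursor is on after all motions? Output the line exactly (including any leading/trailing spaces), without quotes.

After 1 (h): row=0 col=0 char='s'
After 2 (b): row=0 col=0 char='s'
After 3 (h): row=0 col=0 char='s'
After 4 (b): row=0 col=0 char='s'
After 5 (j): row=1 col=0 char='s'
After 6 (^): row=1 col=0 char='s'
After 7 (h): row=1 col=0 char='s'
After 8 (j): row=2 col=0 char='c'
After 9 (h): row=2 col=0 char='c'

Answer: cyan  tree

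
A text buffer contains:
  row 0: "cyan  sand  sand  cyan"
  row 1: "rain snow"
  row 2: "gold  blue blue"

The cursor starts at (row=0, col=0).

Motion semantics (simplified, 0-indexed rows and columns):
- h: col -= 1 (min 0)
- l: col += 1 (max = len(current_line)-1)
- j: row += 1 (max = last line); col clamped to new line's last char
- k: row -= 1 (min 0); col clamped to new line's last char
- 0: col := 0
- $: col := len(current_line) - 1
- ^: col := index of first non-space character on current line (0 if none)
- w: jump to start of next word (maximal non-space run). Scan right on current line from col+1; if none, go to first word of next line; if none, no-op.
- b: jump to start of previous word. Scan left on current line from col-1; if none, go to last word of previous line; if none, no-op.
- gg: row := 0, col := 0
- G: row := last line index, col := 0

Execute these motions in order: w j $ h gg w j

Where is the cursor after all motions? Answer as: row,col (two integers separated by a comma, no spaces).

After 1 (w): row=0 col=6 char='s'
After 2 (j): row=1 col=6 char='n'
After 3 ($): row=1 col=8 char='w'
After 4 (h): row=1 col=7 char='o'
After 5 (gg): row=0 col=0 char='c'
After 6 (w): row=0 col=6 char='s'
After 7 (j): row=1 col=6 char='n'

Answer: 1,6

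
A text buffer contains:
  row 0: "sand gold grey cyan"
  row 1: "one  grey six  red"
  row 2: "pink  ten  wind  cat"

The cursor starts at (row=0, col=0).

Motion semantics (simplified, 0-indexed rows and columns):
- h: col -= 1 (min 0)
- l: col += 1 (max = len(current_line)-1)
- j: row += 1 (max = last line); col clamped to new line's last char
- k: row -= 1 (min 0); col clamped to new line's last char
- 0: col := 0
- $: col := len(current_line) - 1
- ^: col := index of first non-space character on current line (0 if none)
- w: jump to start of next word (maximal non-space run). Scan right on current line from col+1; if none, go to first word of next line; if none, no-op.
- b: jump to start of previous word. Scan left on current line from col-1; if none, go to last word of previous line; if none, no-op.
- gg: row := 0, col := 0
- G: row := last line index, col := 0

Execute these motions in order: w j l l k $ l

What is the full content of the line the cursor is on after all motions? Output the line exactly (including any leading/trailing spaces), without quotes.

After 1 (w): row=0 col=5 char='g'
After 2 (j): row=1 col=5 char='g'
After 3 (l): row=1 col=6 char='r'
After 4 (l): row=1 col=7 char='e'
After 5 (k): row=0 col=7 char='l'
After 6 ($): row=0 col=18 char='n'
After 7 (l): row=0 col=18 char='n'

Answer: sand gold grey cyan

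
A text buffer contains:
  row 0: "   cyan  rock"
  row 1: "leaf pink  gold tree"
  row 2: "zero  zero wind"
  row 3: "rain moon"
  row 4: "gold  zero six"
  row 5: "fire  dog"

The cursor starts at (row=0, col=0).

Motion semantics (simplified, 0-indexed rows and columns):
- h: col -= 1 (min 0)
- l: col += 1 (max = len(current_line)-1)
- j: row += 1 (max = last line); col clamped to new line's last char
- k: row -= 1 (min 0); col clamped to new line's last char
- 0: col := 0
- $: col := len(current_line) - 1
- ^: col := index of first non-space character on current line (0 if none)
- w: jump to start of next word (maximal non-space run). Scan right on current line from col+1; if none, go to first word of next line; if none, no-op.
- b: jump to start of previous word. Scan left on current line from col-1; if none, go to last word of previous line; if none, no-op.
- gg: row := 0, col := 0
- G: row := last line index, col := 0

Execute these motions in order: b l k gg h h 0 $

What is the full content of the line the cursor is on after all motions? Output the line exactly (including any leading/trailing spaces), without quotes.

After 1 (b): row=0 col=0 char='_'
After 2 (l): row=0 col=1 char='_'
After 3 (k): row=0 col=1 char='_'
After 4 (gg): row=0 col=0 char='_'
After 5 (h): row=0 col=0 char='_'
After 6 (h): row=0 col=0 char='_'
After 7 (0): row=0 col=0 char='_'
After 8 ($): row=0 col=12 char='k'

Answer:    cyan  rock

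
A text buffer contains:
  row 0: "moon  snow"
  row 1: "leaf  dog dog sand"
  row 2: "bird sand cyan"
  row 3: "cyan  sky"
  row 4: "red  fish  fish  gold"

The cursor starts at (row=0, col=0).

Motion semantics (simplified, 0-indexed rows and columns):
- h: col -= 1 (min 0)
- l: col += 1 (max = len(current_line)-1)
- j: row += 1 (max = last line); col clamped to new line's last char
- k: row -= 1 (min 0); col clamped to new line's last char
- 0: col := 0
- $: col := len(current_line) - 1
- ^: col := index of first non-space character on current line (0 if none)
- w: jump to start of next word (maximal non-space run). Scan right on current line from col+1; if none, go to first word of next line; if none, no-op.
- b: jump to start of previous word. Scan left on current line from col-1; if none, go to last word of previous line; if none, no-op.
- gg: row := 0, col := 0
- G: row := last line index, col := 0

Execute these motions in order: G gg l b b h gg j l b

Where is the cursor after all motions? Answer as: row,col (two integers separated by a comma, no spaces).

After 1 (G): row=4 col=0 char='r'
After 2 (gg): row=0 col=0 char='m'
After 3 (l): row=0 col=1 char='o'
After 4 (b): row=0 col=0 char='m'
After 5 (b): row=0 col=0 char='m'
After 6 (h): row=0 col=0 char='m'
After 7 (gg): row=0 col=0 char='m'
After 8 (j): row=1 col=0 char='l'
After 9 (l): row=1 col=1 char='e'
After 10 (b): row=1 col=0 char='l'

Answer: 1,0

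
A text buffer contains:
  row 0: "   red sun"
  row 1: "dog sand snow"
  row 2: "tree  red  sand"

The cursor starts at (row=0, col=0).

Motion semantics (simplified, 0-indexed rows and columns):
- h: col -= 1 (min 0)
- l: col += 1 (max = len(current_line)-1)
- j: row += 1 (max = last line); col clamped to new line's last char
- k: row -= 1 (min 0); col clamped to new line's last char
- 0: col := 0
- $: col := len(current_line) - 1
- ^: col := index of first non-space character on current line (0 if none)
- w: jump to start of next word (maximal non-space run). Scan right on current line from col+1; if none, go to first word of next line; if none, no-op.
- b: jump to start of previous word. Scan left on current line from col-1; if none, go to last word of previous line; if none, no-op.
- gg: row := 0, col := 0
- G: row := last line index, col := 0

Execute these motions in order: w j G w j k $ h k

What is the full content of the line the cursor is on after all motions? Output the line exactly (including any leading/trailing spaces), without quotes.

Answer:    red sun

Derivation:
After 1 (w): row=0 col=3 char='r'
After 2 (j): row=1 col=3 char='_'
After 3 (G): row=2 col=0 char='t'
After 4 (w): row=2 col=6 char='r'
After 5 (j): row=2 col=6 char='r'
After 6 (k): row=1 col=6 char='n'
After 7 ($): row=1 col=12 char='w'
After 8 (h): row=1 col=11 char='o'
After 9 (k): row=0 col=9 char='n'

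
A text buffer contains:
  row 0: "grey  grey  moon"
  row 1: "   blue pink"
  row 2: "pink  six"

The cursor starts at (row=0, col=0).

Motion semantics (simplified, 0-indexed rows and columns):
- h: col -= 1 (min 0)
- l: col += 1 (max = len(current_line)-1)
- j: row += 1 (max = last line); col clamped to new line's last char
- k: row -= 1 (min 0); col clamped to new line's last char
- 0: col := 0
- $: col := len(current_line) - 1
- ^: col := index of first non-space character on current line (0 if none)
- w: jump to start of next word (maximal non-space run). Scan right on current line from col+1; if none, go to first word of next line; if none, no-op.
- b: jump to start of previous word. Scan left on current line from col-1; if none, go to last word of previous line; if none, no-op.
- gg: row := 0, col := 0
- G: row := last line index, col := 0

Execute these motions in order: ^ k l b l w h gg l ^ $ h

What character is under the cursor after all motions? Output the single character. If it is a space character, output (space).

Answer: o

Derivation:
After 1 (^): row=0 col=0 char='g'
After 2 (k): row=0 col=0 char='g'
After 3 (l): row=0 col=1 char='r'
After 4 (b): row=0 col=0 char='g'
After 5 (l): row=0 col=1 char='r'
After 6 (w): row=0 col=6 char='g'
After 7 (h): row=0 col=5 char='_'
After 8 (gg): row=0 col=0 char='g'
After 9 (l): row=0 col=1 char='r'
After 10 (^): row=0 col=0 char='g'
After 11 ($): row=0 col=15 char='n'
After 12 (h): row=0 col=14 char='o'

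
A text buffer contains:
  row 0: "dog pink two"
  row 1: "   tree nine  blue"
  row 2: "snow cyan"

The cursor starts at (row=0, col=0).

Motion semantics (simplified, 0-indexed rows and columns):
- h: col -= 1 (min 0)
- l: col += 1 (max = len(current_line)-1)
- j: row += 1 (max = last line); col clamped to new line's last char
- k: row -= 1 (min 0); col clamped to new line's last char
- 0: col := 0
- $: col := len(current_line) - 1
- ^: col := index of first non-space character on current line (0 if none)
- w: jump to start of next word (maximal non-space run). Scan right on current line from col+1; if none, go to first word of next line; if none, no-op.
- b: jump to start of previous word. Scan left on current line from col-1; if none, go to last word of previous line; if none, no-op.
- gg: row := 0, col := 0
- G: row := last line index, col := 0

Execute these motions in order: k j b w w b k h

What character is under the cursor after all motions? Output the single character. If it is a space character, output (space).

After 1 (k): row=0 col=0 char='d'
After 2 (j): row=1 col=0 char='_'
After 3 (b): row=0 col=9 char='t'
After 4 (w): row=1 col=3 char='t'
After 5 (w): row=1 col=8 char='n'
After 6 (b): row=1 col=3 char='t'
After 7 (k): row=0 col=3 char='_'
After 8 (h): row=0 col=2 char='g'

Answer: g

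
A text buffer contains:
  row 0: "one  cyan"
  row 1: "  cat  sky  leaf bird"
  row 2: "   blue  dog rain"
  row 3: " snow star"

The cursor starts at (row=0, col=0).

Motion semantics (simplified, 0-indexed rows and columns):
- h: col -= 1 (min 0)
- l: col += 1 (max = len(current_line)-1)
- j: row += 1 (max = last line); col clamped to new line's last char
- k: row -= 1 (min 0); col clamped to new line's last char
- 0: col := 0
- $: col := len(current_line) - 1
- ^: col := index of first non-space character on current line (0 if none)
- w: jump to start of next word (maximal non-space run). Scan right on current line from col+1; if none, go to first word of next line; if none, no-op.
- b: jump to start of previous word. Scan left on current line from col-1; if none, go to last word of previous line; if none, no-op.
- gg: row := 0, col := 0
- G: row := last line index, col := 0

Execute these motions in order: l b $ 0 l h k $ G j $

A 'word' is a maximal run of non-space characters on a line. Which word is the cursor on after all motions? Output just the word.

After 1 (l): row=0 col=1 char='n'
After 2 (b): row=0 col=0 char='o'
After 3 ($): row=0 col=8 char='n'
After 4 (0): row=0 col=0 char='o'
After 5 (l): row=0 col=1 char='n'
After 6 (h): row=0 col=0 char='o'
After 7 (k): row=0 col=0 char='o'
After 8 ($): row=0 col=8 char='n'
After 9 (G): row=3 col=0 char='_'
After 10 (j): row=3 col=0 char='_'
After 11 ($): row=3 col=9 char='r'

Answer: star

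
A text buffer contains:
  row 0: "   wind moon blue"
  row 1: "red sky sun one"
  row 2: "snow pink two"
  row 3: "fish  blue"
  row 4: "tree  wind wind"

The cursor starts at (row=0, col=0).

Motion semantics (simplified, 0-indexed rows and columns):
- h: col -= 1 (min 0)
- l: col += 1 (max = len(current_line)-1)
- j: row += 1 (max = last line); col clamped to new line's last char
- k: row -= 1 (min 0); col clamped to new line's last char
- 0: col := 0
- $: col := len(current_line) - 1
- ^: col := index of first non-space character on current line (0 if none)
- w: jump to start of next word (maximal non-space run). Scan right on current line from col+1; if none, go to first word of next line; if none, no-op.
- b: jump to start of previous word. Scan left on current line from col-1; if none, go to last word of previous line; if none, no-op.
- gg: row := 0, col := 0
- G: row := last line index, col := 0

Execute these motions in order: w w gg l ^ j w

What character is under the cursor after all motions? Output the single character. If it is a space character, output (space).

Answer: s

Derivation:
After 1 (w): row=0 col=3 char='w'
After 2 (w): row=0 col=8 char='m'
After 3 (gg): row=0 col=0 char='_'
After 4 (l): row=0 col=1 char='_'
After 5 (^): row=0 col=3 char='w'
After 6 (j): row=1 col=3 char='_'
After 7 (w): row=1 col=4 char='s'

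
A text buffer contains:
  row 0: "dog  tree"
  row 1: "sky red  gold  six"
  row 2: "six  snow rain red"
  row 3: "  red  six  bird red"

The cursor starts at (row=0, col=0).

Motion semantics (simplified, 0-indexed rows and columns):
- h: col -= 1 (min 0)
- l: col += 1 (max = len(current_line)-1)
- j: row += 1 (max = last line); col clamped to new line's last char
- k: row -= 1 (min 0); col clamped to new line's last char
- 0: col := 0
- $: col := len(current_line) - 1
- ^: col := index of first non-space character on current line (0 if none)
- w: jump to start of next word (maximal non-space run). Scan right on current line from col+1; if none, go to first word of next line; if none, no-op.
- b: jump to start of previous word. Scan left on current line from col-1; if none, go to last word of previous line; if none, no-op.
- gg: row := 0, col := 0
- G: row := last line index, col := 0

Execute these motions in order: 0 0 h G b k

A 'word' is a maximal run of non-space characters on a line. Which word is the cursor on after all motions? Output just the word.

Answer: six

Derivation:
After 1 (0): row=0 col=0 char='d'
After 2 (0): row=0 col=0 char='d'
After 3 (h): row=0 col=0 char='d'
After 4 (G): row=3 col=0 char='_'
After 5 (b): row=2 col=15 char='r'
After 6 (k): row=1 col=15 char='s'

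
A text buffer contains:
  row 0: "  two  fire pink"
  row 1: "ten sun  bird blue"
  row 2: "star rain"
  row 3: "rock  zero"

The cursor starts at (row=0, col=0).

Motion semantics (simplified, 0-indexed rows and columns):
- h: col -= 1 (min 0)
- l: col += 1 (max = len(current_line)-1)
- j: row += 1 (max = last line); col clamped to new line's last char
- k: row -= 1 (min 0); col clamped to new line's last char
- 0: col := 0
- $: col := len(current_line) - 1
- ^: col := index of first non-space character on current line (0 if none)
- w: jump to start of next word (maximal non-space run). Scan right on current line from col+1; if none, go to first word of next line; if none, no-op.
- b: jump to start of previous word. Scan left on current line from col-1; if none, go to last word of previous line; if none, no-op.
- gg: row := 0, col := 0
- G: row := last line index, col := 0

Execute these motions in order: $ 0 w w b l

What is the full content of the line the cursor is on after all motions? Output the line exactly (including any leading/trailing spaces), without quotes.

Answer:   two  fire pink

Derivation:
After 1 ($): row=0 col=15 char='k'
After 2 (0): row=0 col=0 char='_'
After 3 (w): row=0 col=2 char='t'
After 4 (w): row=0 col=7 char='f'
After 5 (b): row=0 col=2 char='t'
After 6 (l): row=0 col=3 char='w'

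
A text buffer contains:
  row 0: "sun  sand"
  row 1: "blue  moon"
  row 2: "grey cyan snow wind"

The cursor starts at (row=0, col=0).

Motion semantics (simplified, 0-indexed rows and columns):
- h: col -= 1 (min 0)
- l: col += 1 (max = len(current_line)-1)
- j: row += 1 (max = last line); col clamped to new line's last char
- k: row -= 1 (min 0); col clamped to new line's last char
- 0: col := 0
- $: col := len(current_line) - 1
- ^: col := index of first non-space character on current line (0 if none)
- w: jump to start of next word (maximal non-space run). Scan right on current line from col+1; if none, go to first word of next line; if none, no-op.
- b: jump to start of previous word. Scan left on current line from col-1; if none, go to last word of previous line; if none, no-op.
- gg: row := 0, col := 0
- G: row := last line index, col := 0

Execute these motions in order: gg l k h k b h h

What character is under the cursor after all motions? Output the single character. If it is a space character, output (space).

Answer: s

Derivation:
After 1 (gg): row=0 col=0 char='s'
After 2 (l): row=0 col=1 char='u'
After 3 (k): row=0 col=1 char='u'
After 4 (h): row=0 col=0 char='s'
After 5 (k): row=0 col=0 char='s'
After 6 (b): row=0 col=0 char='s'
After 7 (h): row=0 col=0 char='s'
After 8 (h): row=0 col=0 char='s'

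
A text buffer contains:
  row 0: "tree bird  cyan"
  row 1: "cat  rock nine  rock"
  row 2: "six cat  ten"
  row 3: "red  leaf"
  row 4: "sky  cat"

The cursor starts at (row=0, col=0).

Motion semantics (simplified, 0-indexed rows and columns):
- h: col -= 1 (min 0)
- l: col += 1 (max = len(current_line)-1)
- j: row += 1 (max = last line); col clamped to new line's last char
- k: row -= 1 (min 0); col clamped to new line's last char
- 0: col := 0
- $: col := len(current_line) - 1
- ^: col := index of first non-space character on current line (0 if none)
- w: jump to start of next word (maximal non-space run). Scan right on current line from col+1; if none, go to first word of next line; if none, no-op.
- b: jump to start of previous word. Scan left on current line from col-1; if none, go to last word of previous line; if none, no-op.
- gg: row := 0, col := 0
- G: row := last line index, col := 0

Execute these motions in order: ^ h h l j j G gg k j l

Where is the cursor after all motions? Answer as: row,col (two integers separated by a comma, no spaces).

After 1 (^): row=0 col=0 char='t'
After 2 (h): row=0 col=0 char='t'
After 3 (h): row=0 col=0 char='t'
After 4 (l): row=0 col=1 char='r'
After 5 (j): row=1 col=1 char='a'
After 6 (j): row=2 col=1 char='i'
After 7 (G): row=4 col=0 char='s'
After 8 (gg): row=0 col=0 char='t'
After 9 (k): row=0 col=0 char='t'
After 10 (j): row=1 col=0 char='c'
After 11 (l): row=1 col=1 char='a'

Answer: 1,1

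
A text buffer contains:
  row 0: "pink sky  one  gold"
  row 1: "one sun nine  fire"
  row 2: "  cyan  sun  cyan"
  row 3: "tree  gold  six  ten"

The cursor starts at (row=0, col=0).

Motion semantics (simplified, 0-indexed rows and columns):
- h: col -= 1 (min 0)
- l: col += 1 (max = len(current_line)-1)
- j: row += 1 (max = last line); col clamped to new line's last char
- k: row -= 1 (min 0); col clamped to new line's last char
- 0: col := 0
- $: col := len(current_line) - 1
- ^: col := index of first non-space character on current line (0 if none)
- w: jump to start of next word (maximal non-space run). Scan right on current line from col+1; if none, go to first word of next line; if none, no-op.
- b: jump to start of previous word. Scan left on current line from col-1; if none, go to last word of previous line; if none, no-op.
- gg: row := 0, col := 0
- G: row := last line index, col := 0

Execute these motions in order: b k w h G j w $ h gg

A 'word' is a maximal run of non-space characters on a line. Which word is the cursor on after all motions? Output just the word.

After 1 (b): row=0 col=0 char='p'
After 2 (k): row=0 col=0 char='p'
After 3 (w): row=0 col=5 char='s'
After 4 (h): row=0 col=4 char='_'
After 5 (G): row=3 col=0 char='t'
After 6 (j): row=3 col=0 char='t'
After 7 (w): row=3 col=6 char='g'
After 8 ($): row=3 col=19 char='n'
After 9 (h): row=3 col=18 char='e'
After 10 (gg): row=0 col=0 char='p'

Answer: pink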